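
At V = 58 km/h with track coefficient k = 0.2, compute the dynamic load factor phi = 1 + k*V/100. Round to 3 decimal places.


phi = 1 + k * V / 100
phi = 1 + 0.2 * 58 / 100
phi = 1 + 0.116
phi = 1.116

1.116


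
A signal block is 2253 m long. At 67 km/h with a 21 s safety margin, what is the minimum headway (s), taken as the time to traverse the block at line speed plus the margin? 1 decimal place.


V = 67 / 3.6 = 18.6111 m/s
Block traversal time = 2253 / 18.6111 = 121.0567 s
Headway = 121.0567 + 21
Headway = 142.1 s

142.1


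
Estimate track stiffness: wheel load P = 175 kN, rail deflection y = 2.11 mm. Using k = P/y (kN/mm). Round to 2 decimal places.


Track stiffness k = P / y
k = 175 / 2.11
k = 82.94 kN/mm

82.94


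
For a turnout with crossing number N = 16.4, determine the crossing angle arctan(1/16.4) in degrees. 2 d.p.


1/N = 1/16.4 = 0.060976
angle = arctan(0.060976) = 0.0609 rad
angle = 0.0609 * 180/pi = 3.49 degrees

3.49


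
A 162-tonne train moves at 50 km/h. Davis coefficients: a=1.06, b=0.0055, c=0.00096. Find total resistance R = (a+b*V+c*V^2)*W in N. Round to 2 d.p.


b*V = 0.0055 * 50 = 0.275
c*V^2 = 0.00096 * 2500 = 2.4
R_per_t = 1.06 + 0.275 + 2.4 = 3.735 N/t
R_total = 3.735 * 162 = 605.07 N

605.07


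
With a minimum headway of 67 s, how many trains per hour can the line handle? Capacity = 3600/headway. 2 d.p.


Capacity = 3600 / headway
Capacity = 3600 / 67
Capacity = 53.73 trains/hour

53.73


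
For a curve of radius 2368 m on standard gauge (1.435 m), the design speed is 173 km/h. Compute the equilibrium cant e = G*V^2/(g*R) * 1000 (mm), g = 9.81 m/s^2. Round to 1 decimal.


Convert speed: V = 173 / 3.6 = 48.0556 m/s
Apply formula: e = 1.435 * 48.0556^2 / (9.81 * 2368)
e = 1.435 * 2309.3364 / 23230.08
e = 0.142655 m = 142.7 mm

142.7


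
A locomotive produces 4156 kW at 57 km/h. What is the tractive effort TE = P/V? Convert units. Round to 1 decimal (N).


Convert: P = 4156 kW = 4156000 W
V = 57 / 3.6 = 15.8333 m/s
TE = 4156000 / 15.8333
TE = 262484.2 N

262484.2


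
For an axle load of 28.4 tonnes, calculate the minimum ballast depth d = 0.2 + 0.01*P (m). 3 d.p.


d = 0.2 + 0.01 * 28.4
d = 0.2 + 0.284
d = 0.484 m

0.484


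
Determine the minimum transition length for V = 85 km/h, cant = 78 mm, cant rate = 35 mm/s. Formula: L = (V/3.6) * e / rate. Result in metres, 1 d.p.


Convert speed: V = 85 / 3.6 = 23.6111 m/s
L = 23.6111 * 78 / 35
L = 1841.6667 / 35
L = 52.6 m

52.6


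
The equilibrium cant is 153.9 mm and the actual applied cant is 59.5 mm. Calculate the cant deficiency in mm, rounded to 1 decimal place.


Cant deficiency = equilibrium cant - actual cant
CD = 153.9 - 59.5
CD = 94.4 mm

94.4


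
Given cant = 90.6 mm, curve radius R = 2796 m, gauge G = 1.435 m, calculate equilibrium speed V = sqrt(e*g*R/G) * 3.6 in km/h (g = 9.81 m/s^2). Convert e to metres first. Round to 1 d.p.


Convert cant: e = 90.6 mm = 0.0906 m
V_ms = sqrt(0.0906 * 9.81 * 2796 / 1.435)
V_ms = sqrt(1731.739133) = 41.6142 m/s
V = 41.6142 * 3.6 = 149.8 km/h

149.8


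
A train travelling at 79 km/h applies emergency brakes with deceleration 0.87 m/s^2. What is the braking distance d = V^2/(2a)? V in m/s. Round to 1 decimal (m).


Convert speed: V = 79 / 3.6 = 21.9444 m/s
V^2 = 481.5586
d = 481.5586 / (2 * 0.87)
d = 481.5586 / 1.74
d = 276.8 m

276.8


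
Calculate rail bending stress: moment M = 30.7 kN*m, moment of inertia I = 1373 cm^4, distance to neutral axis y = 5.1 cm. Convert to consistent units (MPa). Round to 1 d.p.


Convert units:
M = 30.7 kN*m = 30700000 N*mm
y = 5.1 cm = 51 mm
I = 1373 cm^4 = 13730000 mm^4
sigma = 30700000 * 51 / 13730000
sigma = 114.0 MPa

114.0


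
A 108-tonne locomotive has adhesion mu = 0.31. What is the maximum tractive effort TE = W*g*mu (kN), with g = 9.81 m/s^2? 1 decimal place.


TE_max = W * g * mu
TE_max = 108 * 9.81 * 0.31
TE_max = 1059.48 * 0.31
TE_max = 328.4 kN

328.4


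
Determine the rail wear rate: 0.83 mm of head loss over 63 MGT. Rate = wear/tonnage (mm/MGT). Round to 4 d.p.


Wear rate = total wear / cumulative tonnage
Rate = 0.83 / 63
Rate = 0.0132 mm/MGT

0.0132


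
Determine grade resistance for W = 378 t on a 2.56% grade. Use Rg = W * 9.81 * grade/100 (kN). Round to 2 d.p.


Rg = W * 9.81 * grade / 100
Rg = 378 * 9.81 * 2.56 / 100
Rg = 3708.18 * 0.0256
Rg = 94.93 kN

94.93


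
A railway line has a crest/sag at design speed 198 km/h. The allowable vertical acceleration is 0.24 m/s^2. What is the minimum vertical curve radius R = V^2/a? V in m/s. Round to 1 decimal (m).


Convert speed: V = 198 / 3.6 = 55.0 m/s
V^2 = 3025.0 m^2/s^2
R_v = 3025.0 / 0.24
R_v = 12604.2 m

12604.2


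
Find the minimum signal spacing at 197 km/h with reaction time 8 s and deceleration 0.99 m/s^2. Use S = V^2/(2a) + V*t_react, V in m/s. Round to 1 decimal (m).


V = 197 / 3.6 = 54.7222 m/s
Braking distance = 54.7222^2 / (2*0.99) = 1512.3846 m
Sighting distance = 54.7222 * 8 = 437.7778 m
S = 1512.3846 + 437.7778 = 1950.2 m

1950.2


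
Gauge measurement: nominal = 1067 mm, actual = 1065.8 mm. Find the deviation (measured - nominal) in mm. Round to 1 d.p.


Deviation = measured - nominal
Deviation = 1065.8 - 1067
Deviation = -1.2 mm

-1.2


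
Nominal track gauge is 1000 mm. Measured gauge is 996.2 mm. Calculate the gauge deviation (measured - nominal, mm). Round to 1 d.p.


Deviation = measured - nominal
Deviation = 996.2 - 1000
Deviation = -3.8 mm

-3.8


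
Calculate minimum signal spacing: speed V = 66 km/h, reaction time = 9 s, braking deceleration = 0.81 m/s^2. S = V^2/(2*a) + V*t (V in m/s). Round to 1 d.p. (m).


V = 66 / 3.6 = 18.3333 m/s
Braking distance = 18.3333^2 / (2*0.81) = 207.476 m
Sighting distance = 18.3333 * 9 = 165.0 m
S = 207.476 + 165.0 = 372.5 m

372.5


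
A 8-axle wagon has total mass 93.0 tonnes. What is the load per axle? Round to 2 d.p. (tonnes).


Load per axle = total weight / number of axles
Load = 93.0 / 8
Load = 11.63 tonnes

11.63


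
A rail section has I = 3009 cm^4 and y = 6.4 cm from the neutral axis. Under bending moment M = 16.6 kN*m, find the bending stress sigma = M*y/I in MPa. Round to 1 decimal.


Convert units:
M = 16.6 kN*m = 16600000 N*mm
y = 6.4 cm = 64 mm
I = 3009 cm^4 = 30090000 mm^4
sigma = 16600000 * 64 / 30090000
sigma = 35.3 MPa

35.3


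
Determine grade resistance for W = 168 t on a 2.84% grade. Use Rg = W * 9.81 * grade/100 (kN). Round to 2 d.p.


Rg = W * 9.81 * grade / 100
Rg = 168 * 9.81 * 2.84 / 100
Rg = 1648.08 * 0.0284
Rg = 46.81 kN

46.81


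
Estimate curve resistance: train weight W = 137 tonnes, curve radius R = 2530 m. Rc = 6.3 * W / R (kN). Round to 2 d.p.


Rc = 6.3 * W / R
Rc = 6.3 * 137 / 2530
Rc = 863.1 / 2530
Rc = 0.34 kN

0.34


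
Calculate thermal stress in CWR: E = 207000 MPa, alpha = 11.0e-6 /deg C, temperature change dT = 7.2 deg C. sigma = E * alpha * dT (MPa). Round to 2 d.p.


sigma = E * alpha * dT
sigma = 207000 * 11.0e-6 * 7.2
sigma = 2.277 * 7.2
sigma = 16.39 MPa

16.39


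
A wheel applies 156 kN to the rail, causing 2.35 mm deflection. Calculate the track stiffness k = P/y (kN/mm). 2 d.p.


Track stiffness k = P / y
k = 156 / 2.35
k = 66.38 kN/mm

66.38


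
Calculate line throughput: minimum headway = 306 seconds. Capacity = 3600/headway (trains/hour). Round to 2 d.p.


Capacity = 3600 / headway
Capacity = 3600 / 306
Capacity = 11.76 trains/hour

11.76


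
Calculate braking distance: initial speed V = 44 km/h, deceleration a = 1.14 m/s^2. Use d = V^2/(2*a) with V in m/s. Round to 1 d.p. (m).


Convert speed: V = 44 / 3.6 = 12.2222 m/s
V^2 = 149.3827
d = 149.3827 / (2 * 1.14)
d = 149.3827 / 2.28
d = 65.5 m

65.5


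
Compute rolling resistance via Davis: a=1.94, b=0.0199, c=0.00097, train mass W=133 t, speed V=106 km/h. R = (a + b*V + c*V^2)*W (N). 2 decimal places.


b*V = 0.0199 * 106 = 2.1094
c*V^2 = 0.00097 * 11236 = 10.89892
R_per_t = 1.94 + 2.1094 + 10.89892 = 14.94832 N/t
R_total = 14.94832 * 133 = 1988.13 N

1988.13


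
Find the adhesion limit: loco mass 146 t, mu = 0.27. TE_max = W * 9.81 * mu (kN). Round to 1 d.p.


TE_max = W * g * mu
TE_max = 146 * 9.81 * 0.27
TE_max = 1432.26 * 0.27
TE_max = 386.7 kN

386.7


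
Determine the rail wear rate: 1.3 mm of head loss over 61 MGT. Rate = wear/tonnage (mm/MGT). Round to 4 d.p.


Wear rate = total wear / cumulative tonnage
Rate = 1.3 / 61
Rate = 0.0213 mm/MGT

0.0213


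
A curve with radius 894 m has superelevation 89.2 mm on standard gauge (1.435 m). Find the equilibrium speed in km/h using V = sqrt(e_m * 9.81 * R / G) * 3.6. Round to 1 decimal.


Convert cant: e = 89.2 mm = 0.0892 m
V_ms = sqrt(0.0892 * 9.81 * 894 / 1.435)
V_ms = sqrt(545.154347) = 23.3485 m/s
V = 23.3485 * 3.6 = 84.1 km/h

84.1


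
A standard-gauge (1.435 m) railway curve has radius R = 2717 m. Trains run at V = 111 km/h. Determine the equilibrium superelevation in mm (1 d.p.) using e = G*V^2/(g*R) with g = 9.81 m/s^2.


Convert speed: V = 111 / 3.6 = 30.8333 m/s
Apply formula: e = 1.435 * 30.8333^2 / (9.81 * 2717)
e = 1.435 * 950.6944 / 26653.77
e = 0.051184 m = 51.2 mm

51.2


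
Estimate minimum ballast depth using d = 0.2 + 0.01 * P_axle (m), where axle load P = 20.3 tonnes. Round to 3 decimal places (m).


d = 0.2 + 0.01 * 20.3
d = 0.2 + 0.203
d = 0.403 m

0.403


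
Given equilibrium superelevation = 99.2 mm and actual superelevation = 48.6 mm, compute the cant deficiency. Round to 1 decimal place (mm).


Cant deficiency = equilibrium cant - actual cant
CD = 99.2 - 48.6
CD = 50.6 mm

50.6


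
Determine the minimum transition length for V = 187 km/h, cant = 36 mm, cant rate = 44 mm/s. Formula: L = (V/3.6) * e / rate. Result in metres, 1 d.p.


Convert speed: V = 187 / 3.6 = 51.9444 m/s
L = 51.9444 * 36 / 44
L = 1870.0 / 44
L = 42.5 m

42.5


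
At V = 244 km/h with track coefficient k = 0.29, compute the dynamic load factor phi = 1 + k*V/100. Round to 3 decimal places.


phi = 1 + k * V / 100
phi = 1 + 0.29 * 244 / 100
phi = 1 + 0.7076
phi = 1.708

1.708


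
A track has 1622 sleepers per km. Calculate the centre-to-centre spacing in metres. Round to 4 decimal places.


Spacing = 1000 m / number of sleepers
Spacing = 1000 / 1622
Spacing = 0.6165 m

0.6165


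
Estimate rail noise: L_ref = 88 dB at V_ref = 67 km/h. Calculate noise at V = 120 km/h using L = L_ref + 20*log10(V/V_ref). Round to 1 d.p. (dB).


V/V_ref = 120 / 67 = 1.791045
log10(1.791045) = 0.253106
20 * 0.253106 = 5.0621
L = 88 + 5.0621 = 93.1 dB

93.1


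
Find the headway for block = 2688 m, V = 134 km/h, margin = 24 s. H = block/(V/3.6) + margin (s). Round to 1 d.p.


V = 134 / 3.6 = 37.2222 m/s
Block traversal time = 2688 / 37.2222 = 72.2149 s
Headway = 72.2149 + 24
Headway = 96.2 s

96.2


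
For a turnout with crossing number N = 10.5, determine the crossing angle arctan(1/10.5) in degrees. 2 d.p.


1/N = 1/10.5 = 0.095238
angle = arctan(0.095238) = 0.094952 rad
angle = 0.094952 * 180/pi = 5.44 degrees

5.44


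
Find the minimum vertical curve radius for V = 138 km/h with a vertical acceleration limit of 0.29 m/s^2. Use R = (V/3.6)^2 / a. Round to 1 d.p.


Convert speed: V = 138 / 3.6 = 38.3333 m/s
V^2 = 1469.4444 m^2/s^2
R_v = 1469.4444 / 0.29
R_v = 5067.0 m

5067.0


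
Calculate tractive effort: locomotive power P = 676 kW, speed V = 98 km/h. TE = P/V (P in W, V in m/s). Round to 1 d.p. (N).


Convert: P = 676 kW = 676000 W
V = 98 / 3.6 = 27.2222 m/s
TE = 676000 / 27.2222
TE = 24832.7 N

24832.7


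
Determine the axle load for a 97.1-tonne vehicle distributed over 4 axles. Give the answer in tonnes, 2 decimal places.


Load per axle = total weight / number of axles
Load = 97.1 / 4
Load = 24.28 tonnes

24.28


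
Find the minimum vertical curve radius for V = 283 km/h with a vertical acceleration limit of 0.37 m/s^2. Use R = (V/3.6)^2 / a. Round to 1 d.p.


Convert speed: V = 283 / 3.6 = 78.6111 m/s
V^2 = 6179.7068 m^2/s^2
R_v = 6179.7068 / 0.37
R_v = 16701.9 m

16701.9


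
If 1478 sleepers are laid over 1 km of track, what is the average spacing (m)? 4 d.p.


Spacing = 1000 m / number of sleepers
Spacing = 1000 / 1478
Spacing = 0.6766 m

0.6766


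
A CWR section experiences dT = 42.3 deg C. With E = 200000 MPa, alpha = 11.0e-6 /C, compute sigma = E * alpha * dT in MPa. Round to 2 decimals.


sigma = E * alpha * dT
sigma = 200000 * 11.0e-6 * 42.3
sigma = 2.2 * 42.3
sigma = 93.06 MPa

93.06


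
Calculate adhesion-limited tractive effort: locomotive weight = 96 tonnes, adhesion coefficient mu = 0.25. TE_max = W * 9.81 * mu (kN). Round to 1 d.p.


TE_max = W * g * mu
TE_max = 96 * 9.81 * 0.25
TE_max = 941.76 * 0.25
TE_max = 235.4 kN

235.4


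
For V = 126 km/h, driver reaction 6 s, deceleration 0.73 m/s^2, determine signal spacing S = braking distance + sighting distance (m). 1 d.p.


V = 126 / 3.6 = 35.0 m/s
Braking distance = 35.0^2 / (2*0.73) = 839.0411 m
Sighting distance = 35.0 * 6 = 210.0 m
S = 839.0411 + 210.0 = 1049.0 m

1049.0


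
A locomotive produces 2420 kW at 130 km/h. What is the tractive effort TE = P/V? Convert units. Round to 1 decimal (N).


Convert: P = 2420 kW = 2420000 W
V = 130 / 3.6 = 36.1111 m/s
TE = 2420000 / 36.1111
TE = 67015.4 N

67015.4


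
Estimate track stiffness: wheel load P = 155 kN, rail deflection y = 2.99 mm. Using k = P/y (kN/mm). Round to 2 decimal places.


Track stiffness k = P / y
k = 155 / 2.99
k = 51.84 kN/mm

51.84


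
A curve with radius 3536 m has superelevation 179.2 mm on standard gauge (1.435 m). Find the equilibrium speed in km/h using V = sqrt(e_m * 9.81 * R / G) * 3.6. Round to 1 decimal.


Convert cant: e = 179.2 mm = 0.1792 m
V_ms = sqrt(0.1792 * 9.81 * 3536 / 1.435)
V_ms = sqrt(4331.789737) = 65.8163 m/s
V = 65.8163 * 3.6 = 236.9 km/h

236.9


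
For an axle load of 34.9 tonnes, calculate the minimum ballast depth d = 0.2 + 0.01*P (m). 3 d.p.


d = 0.2 + 0.01 * 34.9
d = 0.2 + 0.349
d = 0.549 m

0.549


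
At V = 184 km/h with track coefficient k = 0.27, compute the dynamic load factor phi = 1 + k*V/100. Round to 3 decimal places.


phi = 1 + k * V / 100
phi = 1 + 0.27 * 184 / 100
phi = 1 + 0.4968
phi = 1.497

1.497


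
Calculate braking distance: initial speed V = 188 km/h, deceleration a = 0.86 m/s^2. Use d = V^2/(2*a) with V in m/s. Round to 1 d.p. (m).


Convert speed: V = 188 / 3.6 = 52.2222 m/s
V^2 = 2727.1605
d = 2727.1605 / (2 * 0.86)
d = 2727.1605 / 1.72
d = 1585.6 m

1585.6


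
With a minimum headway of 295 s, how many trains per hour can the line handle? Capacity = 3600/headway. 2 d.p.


Capacity = 3600 / headway
Capacity = 3600 / 295
Capacity = 12.20 trains/hour

12.20


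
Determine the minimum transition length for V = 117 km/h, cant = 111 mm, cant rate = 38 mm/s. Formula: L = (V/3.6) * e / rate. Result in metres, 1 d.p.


Convert speed: V = 117 / 3.6 = 32.5 m/s
L = 32.5 * 111 / 38
L = 3607.5 / 38
L = 94.9 m

94.9


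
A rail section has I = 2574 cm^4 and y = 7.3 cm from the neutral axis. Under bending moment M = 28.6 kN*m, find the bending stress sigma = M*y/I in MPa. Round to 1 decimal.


Convert units:
M = 28.6 kN*m = 28600000 N*mm
y = 7.3 cm = 73 mm
I = 2574 cm^4 = 25740000 mm^4
sigma = 28600000 * 73 / 25740000
sigma = 81.1 MPa

81.1


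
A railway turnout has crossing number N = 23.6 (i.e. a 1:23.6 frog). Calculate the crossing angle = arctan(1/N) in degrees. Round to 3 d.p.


1/N = 1/23.6 = 0.042373
angle = arctan(0.042373) = 0.042348 rad
angle = 0.042348 * 180/pi = 2.426 degrees

2.426


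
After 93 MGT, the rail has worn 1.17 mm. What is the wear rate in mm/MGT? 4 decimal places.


Wear rate = total wear / cumulative tonnage
Rate = 1.17 / 93
Rate = 0.0126 mm/MGT

0.0126


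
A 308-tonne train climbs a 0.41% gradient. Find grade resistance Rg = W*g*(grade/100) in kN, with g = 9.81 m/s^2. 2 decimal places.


Rg = W * 9.81 * grade / 100
Rg = 308 * 9.81 * 0.41 / 100
Rg = 3021.48 * 0.0041
Rg = 12.39 kN

12.39


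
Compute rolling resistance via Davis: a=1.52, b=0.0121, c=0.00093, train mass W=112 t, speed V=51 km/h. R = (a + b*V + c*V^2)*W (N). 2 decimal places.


b*V = 0.0121 * 51 = 0.6171
c*V^2 = 0.00093 * 2601 = 2.41893
R_per_t = 1.52 + 0.6171 + 2.41893 = 4.55603 N/t
R_total = 4.55603 * 112 = 510.28 N

510.28


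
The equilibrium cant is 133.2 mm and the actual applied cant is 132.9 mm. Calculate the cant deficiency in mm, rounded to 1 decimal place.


Cant deficiency = equilibrium cant - actual cant
CD = 133.2 - 132.9
CD = 0.3 mm

0.3


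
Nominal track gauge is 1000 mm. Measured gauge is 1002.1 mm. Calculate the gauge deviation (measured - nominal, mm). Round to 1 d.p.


Deviation = measured - nominal
Deviation = 1002.1 - 1000
Deviation = 2.1 mm

2.1


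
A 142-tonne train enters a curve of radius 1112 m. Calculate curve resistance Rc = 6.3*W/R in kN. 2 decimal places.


Rc = 6.3 * W / R
Rc = 6.3 * 142 / 1112
Rc = 894.6 / 1112
Rc = 0.80 kN

0.80


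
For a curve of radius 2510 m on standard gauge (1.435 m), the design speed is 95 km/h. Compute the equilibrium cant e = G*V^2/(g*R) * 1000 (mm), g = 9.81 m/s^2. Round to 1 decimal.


Convert speed: V = 95 / 3.6 = 26.3889 m/s
Apply formula: e = 1.435 * 26.3889^2 / (9.81 * 2510)
e = 1.435 * 696.3735 / 24623.1
e = 0.040584 m = 40.6 mm

40.6


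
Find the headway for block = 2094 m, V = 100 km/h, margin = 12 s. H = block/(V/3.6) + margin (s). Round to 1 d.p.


V = 100 / 3.6 = 27.7778 m/s
Block traversal time = 2094 / 27.7778 = 75.384 s
Headway = 75.384 + 12
Headway = 87.4 s

87.4


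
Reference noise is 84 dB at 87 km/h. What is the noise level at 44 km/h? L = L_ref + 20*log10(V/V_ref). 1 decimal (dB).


V/V_ref = 44 / 87 = 0.505747
log10(0.505747) = -0.296067
20 * -0.296067 = -5.9213
L = 84 + -5.9213 = 78.1 dB

78.1


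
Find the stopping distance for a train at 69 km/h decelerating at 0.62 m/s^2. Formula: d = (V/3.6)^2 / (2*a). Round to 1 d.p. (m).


Convert speed: V = 69 / 3.6 = 19.1667 m/s
V^2 = 367.3611
d = 367.3611 / (2 * 0.62)
d = 367.3611 / 1.24
d = 296.3 m

296.3


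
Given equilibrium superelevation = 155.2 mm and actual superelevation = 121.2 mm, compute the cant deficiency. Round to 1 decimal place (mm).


Cant deficiency = equilibrium cant - actual cant
CD = 155.2 - 121.2
CD = 34.0 mm

34.0


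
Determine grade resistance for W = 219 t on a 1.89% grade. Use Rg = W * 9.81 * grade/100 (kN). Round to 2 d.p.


Rg = W * 9.81 * grade / 100
Rg = 219 * 9.81 * 1.89 / 100
Rg = 2148.39 * 0.0189
Rg = 40.60 kN

40.60


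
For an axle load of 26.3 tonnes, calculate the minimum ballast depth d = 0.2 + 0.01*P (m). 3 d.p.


d = 0.2 + 0.01 * 26.3
d = 0.2 + 0.263
d = 0.463 m

0.463


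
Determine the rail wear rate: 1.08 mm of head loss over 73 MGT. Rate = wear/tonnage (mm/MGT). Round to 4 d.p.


Wear rate = total wear / cumulative tonnage
Rate = 1.08 / 73
Rate = 0.0148 mm/MGT

0.0148


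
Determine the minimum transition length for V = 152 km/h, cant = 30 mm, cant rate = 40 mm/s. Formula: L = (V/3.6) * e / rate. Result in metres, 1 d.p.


Convert speed: V = 152 / 3.6 = 42.2222 m/s
L = 42.2222 * 30 / 40
L = 1266.6667 / 40
L = 31.7 m

31.7


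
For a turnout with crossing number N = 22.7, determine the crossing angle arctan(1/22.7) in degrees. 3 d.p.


1/N = 1/22.7 = 0.044053
angle = arctan(0.044053) = 0.044024 rad
angle = 0.044024 * 180/pi = 2.522 degrees

2.522


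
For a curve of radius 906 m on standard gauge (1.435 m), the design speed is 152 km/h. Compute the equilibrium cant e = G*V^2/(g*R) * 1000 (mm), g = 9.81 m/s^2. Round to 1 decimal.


Convert speed: V = 152 / 3.6 = 42.2222 m/s
Apply formula: e = 1.435 * 42.2222^2 / (9.81 * 906)
e = 1.435 * 1782.716 / 8887.86
e = 0.287831 m = 287.8 mm

287.8


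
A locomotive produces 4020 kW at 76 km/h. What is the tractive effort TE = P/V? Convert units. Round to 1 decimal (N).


Convert: P = 4020 kW = 4020000 W
V = 76 / 3.6 = 21.1111 m/s
TE = 4020000 / 21.1111
TE = 190421.1 N

190421.1


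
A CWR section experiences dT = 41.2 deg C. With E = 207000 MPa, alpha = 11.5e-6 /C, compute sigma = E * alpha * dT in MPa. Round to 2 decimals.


sigma = E * alpha * dT
sigma = 207000 * 11.5e-6 * 41.2
sigma = 2.3805 * 41.2
sigma = 98.08 MPa

98.08


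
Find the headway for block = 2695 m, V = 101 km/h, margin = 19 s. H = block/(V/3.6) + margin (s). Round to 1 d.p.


V = 101 / 3.6 = 28.0556 m/s
Block traversal time = 2695 / 28.0556 = 96.0594 s
Headway = 96.0594 + 19
Headway = 115.1 s

115.1


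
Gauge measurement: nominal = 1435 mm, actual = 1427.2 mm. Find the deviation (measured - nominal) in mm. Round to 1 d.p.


Deviation = measured - nominal
Deviation = 1427.2 - 1435
Deviation = -7.8 mm

-7.8


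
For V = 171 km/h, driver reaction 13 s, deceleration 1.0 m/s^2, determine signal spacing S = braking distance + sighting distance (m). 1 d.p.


V = 171 / 3.6 = 47.5 m/s
Braking distance = 47.5^2 / (2*1.0) = 1128.125 m
Sighting distance = 47.5 * 13 = 617.5 m
S = 1128.125 + 617.5 = 1745.6 m

1745.6


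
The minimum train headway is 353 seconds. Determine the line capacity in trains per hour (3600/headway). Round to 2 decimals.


Capacity = 3600 / headway
Capacity = 3600 / 353
Capacity = 10.20 trains/hour

10.20


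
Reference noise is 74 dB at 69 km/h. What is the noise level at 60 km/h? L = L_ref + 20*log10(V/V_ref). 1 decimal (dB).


V/V_ref = 60 / 69 = 0.869565
log10(0.869565) = -0.060698
20 * -0.060698 = -1.214
L = 74 + -1.214 = 72.8 dB

72.8


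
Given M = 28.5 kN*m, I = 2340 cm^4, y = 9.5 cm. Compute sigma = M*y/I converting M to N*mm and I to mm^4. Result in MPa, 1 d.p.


Convert units:
M = 28.5 kN*m = 28500000 N*mm
y = 9.5 cm = 95 mm
I = 2340 cm^4 = 23400000 mm^4
sigma = 28500000 * 95 / 23400000
sigma = 115.7 MPa

115.7


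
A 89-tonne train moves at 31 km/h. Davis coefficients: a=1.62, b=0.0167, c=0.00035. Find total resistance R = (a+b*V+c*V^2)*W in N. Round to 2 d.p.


b*V = 0.0167 * 31 = 0.5177
c*V^2 = 0.00035 * 961 = 0.33635
R_per_t = 1.62 + 0.5177 + 0.33635 = 2.47405 N/t
R_total = 2.47405 * 89 = 220.19 N

220.19


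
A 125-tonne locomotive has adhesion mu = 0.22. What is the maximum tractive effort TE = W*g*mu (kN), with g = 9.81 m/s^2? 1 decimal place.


TE_max = W * g * mu
TE_max = 125 * 9.81 * 0.22
TE_max = 1226.25 * 0.22
TE_max = 269.8 kN

269.8


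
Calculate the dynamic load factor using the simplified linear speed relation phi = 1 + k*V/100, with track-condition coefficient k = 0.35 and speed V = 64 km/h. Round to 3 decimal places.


phi = 1 + k * V / 100
phi = 1 + 0.35 * 64 / 100
phi = 1 + 0.224
phi = 1.224

1.224


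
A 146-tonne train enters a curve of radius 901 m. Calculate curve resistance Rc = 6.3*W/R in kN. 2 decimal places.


Rc = 6.3 * W / R
Rc = 6.3 * 146 / 901
Rc = 919.8 / 901
Rc = 1.02 kN

1.02


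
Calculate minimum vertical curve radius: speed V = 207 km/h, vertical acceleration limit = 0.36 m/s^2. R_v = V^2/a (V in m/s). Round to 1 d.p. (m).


Convert speed: V = 207 / 3.6 = 57.5 m/s
V^2 = 3306.25 m^2/s^2
R_v = 3306.25 / 0.36
R_v = 9184.0 m

9184.0


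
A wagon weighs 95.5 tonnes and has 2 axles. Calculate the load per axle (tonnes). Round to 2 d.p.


Load per axle = total weight / number of axles
Load = 95.5 / 2
Load = 47.75 tonnes

47.75


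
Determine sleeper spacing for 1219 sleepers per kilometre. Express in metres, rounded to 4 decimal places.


Spacing = 1000 m / number of sleepers
Spacing = 1000 / 1219
Spacing = 0.8203 m

0.8203


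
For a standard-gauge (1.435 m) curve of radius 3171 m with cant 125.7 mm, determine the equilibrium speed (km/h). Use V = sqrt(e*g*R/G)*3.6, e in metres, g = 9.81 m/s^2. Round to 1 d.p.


Convert cant: e = 125.7 mm = 0.1257 m
V_ms = sqrt(0.1257 * 9.81 * 3171 / 1.435)
V_ms = sqrt(2724.88781) = 52.2005 m/s
V = 52.2005 * 3.6 = 187.9 km/h

187.9


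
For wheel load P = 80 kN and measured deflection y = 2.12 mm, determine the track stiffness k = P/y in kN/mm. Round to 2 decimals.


Track stiffness k = P / y
k = 80 / 2.12
k = 37.74 kN/mm

37.74


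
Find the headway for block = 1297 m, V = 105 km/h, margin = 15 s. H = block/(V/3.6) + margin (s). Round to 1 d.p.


V = 105 / 3.6 = 29.1667 m/s
Block traversal time = 1297 / 29.1667 = 44.4686 s
Headway = 44.4686 + 15
Headway = 59.5 s

59.5


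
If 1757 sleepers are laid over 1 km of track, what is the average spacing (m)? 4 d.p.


Spacing = 1000 m / number of sleepers
Spacing = 1000 / 1757
Spacing = 0.5692 m

0.5692


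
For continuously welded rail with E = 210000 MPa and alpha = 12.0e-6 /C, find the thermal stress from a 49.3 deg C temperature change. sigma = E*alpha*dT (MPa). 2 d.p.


sigma = E * alpha * dT
sigma = 210000 * 12.0e-6 * 49.3
sigma = 2.52 * 49.3
sigma = 124.24 MPa

124.24


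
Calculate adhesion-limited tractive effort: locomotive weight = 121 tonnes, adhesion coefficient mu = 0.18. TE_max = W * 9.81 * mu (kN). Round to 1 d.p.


TE_max = W * g * mu
TE_max = 121 * 9.81 * 0.18
TE_max = 1187.01 * 0.18
TE_max = 213.7 kN

213.7


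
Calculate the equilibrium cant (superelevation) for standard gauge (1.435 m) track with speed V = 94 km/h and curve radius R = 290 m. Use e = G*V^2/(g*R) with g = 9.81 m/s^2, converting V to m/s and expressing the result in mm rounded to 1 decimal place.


Convert speed: V = 94 / 3.6 = 26.1111 m/s
Apply formula: e = 1.435 * 26.1111^2 / (9.81 * 290)
e = 1.435 * 681.7901 / 2844.9
e = 0.343903 m = 343.9 mm

343.9


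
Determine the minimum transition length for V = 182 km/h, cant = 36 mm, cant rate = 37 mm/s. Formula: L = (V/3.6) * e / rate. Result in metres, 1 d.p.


Convert speed: V = 182 / 3.6 = 50.5556 m/s
L = 50.5556 * 36 / 37
L = 1820.0 / 37
L = 49.2 m

49.2


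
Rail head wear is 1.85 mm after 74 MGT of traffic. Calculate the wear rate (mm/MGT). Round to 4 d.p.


Wear rate = total wear / cumulative tonnage
Rate = 1.85 / 74
Rate = 0.0250 mm/MGT

0.0250


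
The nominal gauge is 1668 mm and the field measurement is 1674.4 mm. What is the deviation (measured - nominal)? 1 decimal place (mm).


Deviation = measured - nominal
Deviation = 1674.4 - 1668
Deviation = 6.4 mm

6.4


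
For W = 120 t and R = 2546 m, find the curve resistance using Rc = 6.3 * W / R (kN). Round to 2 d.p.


Rc = 6.3 * W / R
Rc = 6.3 * 120 / 2546
Rc = 756.0 / 2546
Rc = 0.30 kN

0.30


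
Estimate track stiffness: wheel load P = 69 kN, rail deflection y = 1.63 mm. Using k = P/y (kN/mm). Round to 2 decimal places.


Track stiffness k = P / y
k = 69 / 1.63
k = 42.33 kN/mm

42.33


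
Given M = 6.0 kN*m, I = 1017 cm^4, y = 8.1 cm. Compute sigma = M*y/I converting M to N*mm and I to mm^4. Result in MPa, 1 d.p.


Convert units:
M = 6.0 kN*m = 6000000 N*mm
y = 8.1 cm = 81 mm
I = 1017 cm^4 = 10170000 mm^4
sigma = 6000000 * 81 / 10170000
sigma = 47.8 MPa

47.8


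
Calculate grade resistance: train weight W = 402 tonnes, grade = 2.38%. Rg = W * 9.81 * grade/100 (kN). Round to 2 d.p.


Rg = W * 9.81 * grade / 100
Rg = 402 * 9.81 * 2.38 / 100
Rg = 3943.62 * 0.0238
Rg = 93.86 kN

93.86


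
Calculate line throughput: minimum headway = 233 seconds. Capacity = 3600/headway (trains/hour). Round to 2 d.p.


Capacity = 3600 / headway
Capacity = 3600 / 233
Capacity = 15.45 trains/hour

15.45


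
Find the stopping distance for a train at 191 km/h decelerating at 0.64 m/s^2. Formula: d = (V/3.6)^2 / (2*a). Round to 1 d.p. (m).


Convert speed: V = 191 / 3.6 = 53.0556 m/s
V^2 = 2814.892
d = 2814.892 / (2 * 0.64)
d = 2814.892 / 1.28
d = 2199.1 m

2199.1


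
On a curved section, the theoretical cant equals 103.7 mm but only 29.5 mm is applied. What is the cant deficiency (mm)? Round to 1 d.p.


Cant deficiency = equilibrium cant - actual cant
CD = 103.7 - 29.5
CD = 74.2 mm

74.2


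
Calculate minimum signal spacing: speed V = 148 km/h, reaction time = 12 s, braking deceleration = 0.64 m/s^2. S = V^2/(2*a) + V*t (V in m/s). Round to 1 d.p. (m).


V = 148 / 3.6 = 41.1111 m/s
Braking distance = 41.1111^2 / (2*0.64) = 1320.409 m
Sighting distance = 41.1111 * 12 = 493.3333 m
S = 1320.409 + 493.3333 = 1813.7 m

1813.7


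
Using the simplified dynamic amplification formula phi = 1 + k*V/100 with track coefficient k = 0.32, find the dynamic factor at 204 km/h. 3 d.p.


phi = 1 + k * V / 100
phi = 1 + 0.32 * 204 / 100
phi = 1 + 0.6528
phi = 1.653

1.653


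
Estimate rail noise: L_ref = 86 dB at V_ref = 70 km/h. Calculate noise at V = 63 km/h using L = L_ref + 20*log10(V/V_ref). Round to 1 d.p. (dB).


V/V_ref = 63 / 70 = 0.9
log10(0.9) = -0.045757
20 * -0.045757 = -0.9151
L = 86 + -0.9151 = 85.1 dB

85.1


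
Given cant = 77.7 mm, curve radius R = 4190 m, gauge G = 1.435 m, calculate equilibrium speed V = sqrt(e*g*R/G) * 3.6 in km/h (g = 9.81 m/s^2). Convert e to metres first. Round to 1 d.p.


Convert cant: e = 77.7 mm = 0.0777 m
V_ms = sqrt(0.0777 * 9.81 * 4190 / 1.435)
V_ms = sqrt(2225.625805) = 47.1765 m/s
V = 47.1765 * 3.6 = 169.8 km/h

169.8


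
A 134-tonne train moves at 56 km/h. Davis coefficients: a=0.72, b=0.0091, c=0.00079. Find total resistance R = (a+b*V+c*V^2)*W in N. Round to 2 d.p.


b*V = 0.0091 * 56 = 0.5096
c*V^2 = 0.00079 * 3136 = 2.47744
R_per_t = 0.72 + 0.5096 + 2.47744 = 3.70704 N/t
R_total = 3.70704 * 134 = 496.74 N

496.74


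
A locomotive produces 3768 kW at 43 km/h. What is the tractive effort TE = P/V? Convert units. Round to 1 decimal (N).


Convert: P = 3768 kW = 3768000 W
V = 43 / 3.6 = 11.9444 m/s
TE = 3768000 / 11.9444
TE = 315460.5 N

315460.5


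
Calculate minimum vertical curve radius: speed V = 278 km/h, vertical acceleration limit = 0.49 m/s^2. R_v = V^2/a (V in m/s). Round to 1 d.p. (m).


Convert speed: V = 278 / 3.6 = 77.2222 m/s
V^2 = 5963.2716 m^2/s^2
R_v = 5963.2716 / 0.49
R_v = 12169.9 m

12169.9


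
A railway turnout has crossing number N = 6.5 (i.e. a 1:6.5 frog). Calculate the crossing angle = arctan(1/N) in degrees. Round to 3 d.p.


1/N = 1/6.5 = 0.153846
angle = arctan(0.153846) = 0.152649 rad
angle = 0.152649 * 180/pi = 8.746 degrees

8.746


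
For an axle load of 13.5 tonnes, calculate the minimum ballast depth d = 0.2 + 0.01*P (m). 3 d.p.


d = 0.2 + 0.01 * 13.5
d = 0.2 + 0.135
d = 0.335 m

0.335


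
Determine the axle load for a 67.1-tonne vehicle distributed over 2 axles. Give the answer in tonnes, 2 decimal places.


Load per axle = total weight / number of axles
Load = 67.1 / 2
Load = 33.55 tonnes

33.55


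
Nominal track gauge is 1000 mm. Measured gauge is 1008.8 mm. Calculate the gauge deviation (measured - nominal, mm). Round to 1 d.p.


Deviation = measured - nominal
Deviation = 1008.8 - 1000
Deviation = 8.8 mm

8.8


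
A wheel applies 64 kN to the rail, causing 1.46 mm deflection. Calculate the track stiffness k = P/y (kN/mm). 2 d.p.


Track stiffness k = P / y
k = 64 / 1.46
k = 43.84 kN/mm

43.84


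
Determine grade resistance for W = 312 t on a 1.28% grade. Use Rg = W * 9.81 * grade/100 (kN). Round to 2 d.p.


Rg = W * 9.81 * grade / 100
Rg = 312 * 9.81 * 1.28 / 100
Rg = 3060.72 * 0.0128
Rg = 39.18 kN

39.18


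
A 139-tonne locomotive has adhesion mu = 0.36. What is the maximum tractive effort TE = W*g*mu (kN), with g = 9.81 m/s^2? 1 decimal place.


TE_max = W * g * mu
TE_max = 139 * 9.81 * 0.36
TE_max = 1363.59 * 0.36
TE_max = 490.9 kN

490.9


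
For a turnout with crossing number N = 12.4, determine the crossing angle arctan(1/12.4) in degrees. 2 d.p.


1/N = 1/12.4 = 0.080645
angle = arctan(0.080645) = 0.080471 rad
angle = 0.080471 * 180/pi = 4.61 degrees

4.61


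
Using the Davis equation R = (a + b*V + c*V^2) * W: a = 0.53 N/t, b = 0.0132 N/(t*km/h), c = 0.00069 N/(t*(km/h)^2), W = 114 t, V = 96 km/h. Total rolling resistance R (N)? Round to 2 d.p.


b*V = 0.0132 * 96 = 1.2672
c*V^2 = 0.00069 * 9216 = 6.35904
R_per_t = 0.53 + 1.2672 + 6.35904 = 8.15624 N/t
R_total = 8.15624 * 114 = 929.81 N

929.81


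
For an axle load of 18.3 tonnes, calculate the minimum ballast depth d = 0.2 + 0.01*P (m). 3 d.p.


d = 0.2 + 0.01 * 18.3
d = 0.2 + 0.183
d = 0.383 m

0.383


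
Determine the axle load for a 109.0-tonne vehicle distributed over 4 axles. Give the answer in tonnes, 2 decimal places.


Load per axle = total weight / number of axles
Load = 109.0 / 4
Load = 27.25 tonnes

27.25


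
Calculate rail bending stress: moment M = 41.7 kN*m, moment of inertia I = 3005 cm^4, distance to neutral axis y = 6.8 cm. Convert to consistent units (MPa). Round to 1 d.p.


Convert units:
M = 41.7 kN*m = 41700000 N*mm
y = 6.8 cm = 68 mm
I = 3005 cm^4 = 30050000 mm^4
sigma = 41700000 * 68 / 30050000
sigma = 94.4 MPa

94.4


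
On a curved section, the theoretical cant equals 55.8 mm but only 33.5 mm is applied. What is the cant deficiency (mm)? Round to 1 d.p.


Cant deficiency = equilibrium cant - actual cant
CD = 55.8 - 33.5
CD = 22.3 mm

22.3


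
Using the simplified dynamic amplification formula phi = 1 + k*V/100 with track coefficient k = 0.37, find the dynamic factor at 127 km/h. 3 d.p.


phi = 1 + k * V / 100
phi = 1 + 0.37 * 127 / 100
phi = 1 + 0.4699
phi = 1.470

1.470


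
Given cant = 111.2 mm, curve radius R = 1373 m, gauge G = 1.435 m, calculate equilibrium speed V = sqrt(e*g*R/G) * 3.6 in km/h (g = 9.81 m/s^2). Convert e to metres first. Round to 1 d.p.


Convert cant: e = 111.2 mm = 0.1112 m
V_ms = sqrt(0.1112 * 9.81 * 1373 / 1.435)
V_ms = sqrt(1043.740248) = 32.307 m/s
V = 32.307 * 3.6 = 116.3 km/h

116.3


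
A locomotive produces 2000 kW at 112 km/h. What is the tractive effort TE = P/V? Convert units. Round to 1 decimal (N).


Convert: P = 2000 kW = 2000000 W
V = 112 / 3.6 = 31.1111 m/s
TE = 2000000 / 31.1111
TE = 64285.7 N

64285.7


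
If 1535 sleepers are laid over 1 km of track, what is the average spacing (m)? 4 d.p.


Spacing = 1000 m / number of sleepers
Spacing = 1000 / 1535
Spacing = 0.6515 m

0.6515


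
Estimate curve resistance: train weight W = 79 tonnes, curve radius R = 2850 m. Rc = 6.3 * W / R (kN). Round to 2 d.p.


Rc = 6.3 * W / R
Rc = 6.3 * 79 / 2850
Rc = 497.7 / 2850
Rc = 0.17 kN

0.17


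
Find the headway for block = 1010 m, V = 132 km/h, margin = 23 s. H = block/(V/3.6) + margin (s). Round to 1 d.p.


V = 132 / 3.6 = 36.6667 m/s
Block traversal time = 1010 / 36.6667 = 27.5455 s
Headway = 27.5455 + 23
Headway = 50.5 s

50.5


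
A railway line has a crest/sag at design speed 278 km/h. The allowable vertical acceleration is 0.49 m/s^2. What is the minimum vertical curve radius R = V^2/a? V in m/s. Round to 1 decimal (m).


Convert speed: V = 278 / 3.6 = 77.2222 m/s
V^2 = 5963.2716 m^2/s^2
R_v = 5963.2716 / 0.49
R_v = 12169.9 m

12169.9


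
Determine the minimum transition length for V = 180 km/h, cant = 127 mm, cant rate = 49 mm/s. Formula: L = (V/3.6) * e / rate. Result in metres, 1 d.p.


Convert speed: V = 180 / 3.6 = 50.0 m/s
L = 50.0 * 127 / 49
L = 6350.0 / 49
L = 129.6 m

129.6


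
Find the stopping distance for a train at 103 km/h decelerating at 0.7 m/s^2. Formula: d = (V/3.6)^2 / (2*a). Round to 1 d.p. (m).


Convert speed: V = 103 / 3.6 = 28.6111 m/s
V^2 = 818.5957
d = 818.5957 / (2 * 0.7)
d = 818.5957 / 1.4
d = 584.7 m

584.7


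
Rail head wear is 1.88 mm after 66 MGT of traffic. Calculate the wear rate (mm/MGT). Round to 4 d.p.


Wear rate = total wear / cumulative tonnage
Rate = 1.88 / 66
Rate = 0.0285 mm/MGT

0.0285


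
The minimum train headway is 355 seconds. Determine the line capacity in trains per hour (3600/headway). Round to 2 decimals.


Capacity = 3600 / headway
Capacity = 3600 / 355
Capacity = 10.14 trains/hour

10.14


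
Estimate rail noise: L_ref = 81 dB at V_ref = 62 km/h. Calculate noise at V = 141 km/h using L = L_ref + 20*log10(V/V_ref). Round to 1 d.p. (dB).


V/V_ref = 141 / 62 = 2.274194
log10(2.274194) = 0.356827
20 * 0.356827 = 7.1365
L = 81 + 7.1365 = 88.1 dB

88.1


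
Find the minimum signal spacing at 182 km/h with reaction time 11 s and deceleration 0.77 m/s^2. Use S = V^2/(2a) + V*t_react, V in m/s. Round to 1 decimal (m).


V = 182 / 3.6 = 50.5556 m/s
Braking distance = 50.5556^2 / (2*0.77) = 1659.6521 m
Sighting distance = 50.5556 * 11 = 556.1111 m
S = 1659.6521 + 556.1111 = 2215.8 m

2215.8


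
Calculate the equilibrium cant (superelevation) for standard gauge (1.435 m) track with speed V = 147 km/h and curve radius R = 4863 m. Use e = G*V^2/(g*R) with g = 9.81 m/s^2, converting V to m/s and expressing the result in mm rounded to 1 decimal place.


Convert speed: V = 147 / 3.6 = 40.8333 m/s
Apply formula: e = 1.435 * 40.8333^2 / (9.81 * 4863)
e = 1.435 * 1667.3611 / 47706.03
e = 0.050154 m = 50.2 mm

50.2


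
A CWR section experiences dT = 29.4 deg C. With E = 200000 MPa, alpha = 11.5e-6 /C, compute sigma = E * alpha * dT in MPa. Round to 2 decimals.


sigma = E * alpha * dT
sigma = 200000 * 11.5e-6 * 29.4
sigma = 2.3 * 29.4
sigma = 67.62 MPa

67.62


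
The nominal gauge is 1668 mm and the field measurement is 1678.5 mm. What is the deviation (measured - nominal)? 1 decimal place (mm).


Deviation = measured - nominal
Deviation = 1678.5 - 1668
Deviation = 10.5 mm

10.5


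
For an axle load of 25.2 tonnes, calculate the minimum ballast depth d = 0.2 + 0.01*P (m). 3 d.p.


d = 0.2 + 0.01 * 25.2
d = 0.2 + 0.252
d = 0.452 m

0.452


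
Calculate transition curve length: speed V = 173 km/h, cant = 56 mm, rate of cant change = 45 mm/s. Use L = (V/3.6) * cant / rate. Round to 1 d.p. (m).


Convert speed: V = 173 / 3.6 = 48.0556 m/s
L = 48.0556 * 56 / 45
L = 2691.1111 / 45
L = 59.8 m

59.8


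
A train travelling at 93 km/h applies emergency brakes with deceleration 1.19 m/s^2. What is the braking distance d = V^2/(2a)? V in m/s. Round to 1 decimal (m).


Convert speed: V = 93 / 3.6 = 25.8333 m/s
V^2 = 667.3611
d = 667.3611 / (2 * 1.19)
d = 667.3611 / 2.38
d = 280.4 m

280.4


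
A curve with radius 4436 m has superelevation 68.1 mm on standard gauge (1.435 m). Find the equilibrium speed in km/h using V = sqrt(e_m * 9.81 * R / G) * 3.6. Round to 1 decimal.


Convert cant: e = 68.1 mm = 0.0681 m
V_ms = sqrt(0.0681 * 9.81 * 4436 / 1.435)
V_ms = sqrt(2065.169753) = 45.4441 m/s
V = 45.4441 * 3.6 = 163.6 km/h

163.6


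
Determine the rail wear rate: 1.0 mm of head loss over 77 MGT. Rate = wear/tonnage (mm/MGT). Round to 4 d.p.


Wear rate = total wear / cumulative tonnage
Rate = 1.0 / 77
Rate = 0.0130 mm/MGT

0.0130


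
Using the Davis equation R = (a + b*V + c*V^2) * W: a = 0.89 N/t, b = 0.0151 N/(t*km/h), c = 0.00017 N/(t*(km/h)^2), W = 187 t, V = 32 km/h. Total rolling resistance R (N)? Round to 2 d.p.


b*V = 0.0151 * 32 = 0.4832
c*V^2 = 0.00017 * 1024 = 0.17408
R_per_t = 0.89 + 0.4832 + 0.17408 = 1.54728 N/t
R_total = 1.54728 * 187 = 289.34 N

289.34


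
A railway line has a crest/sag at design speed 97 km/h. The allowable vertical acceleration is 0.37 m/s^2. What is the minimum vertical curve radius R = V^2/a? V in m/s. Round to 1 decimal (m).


Convert speed: V = 97 / 3.6 = 26.9444 m/s
V^2 = 726.0031 m^2/s^2
R_v = 726.0031 / 0.37
R_v = 1962.2 m

1962.2


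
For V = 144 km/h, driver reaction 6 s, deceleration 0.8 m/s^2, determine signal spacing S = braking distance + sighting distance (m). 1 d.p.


V = 144 / 3.6 = 40.0 m/s
Braking distance = 40.0^2 / (2*0.8) = 1000.0 m
Sighting distance = 40.0 * 6 = 240.0 m
S = 1000.0 + 240.0 = 1240.0 m

1240.0


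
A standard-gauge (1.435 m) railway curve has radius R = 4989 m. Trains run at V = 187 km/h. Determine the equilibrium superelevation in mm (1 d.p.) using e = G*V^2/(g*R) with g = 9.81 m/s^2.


Convert speed: V = 187 / 3.6 = 51.9444 m/s
Apply formula: e = 1.435 * 51.9444^2 / (9.81 * 4989)
e = 1.435 * 2698.2253 / 48942.09
e = 0.079113 m = 79.1 mm

79.1
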